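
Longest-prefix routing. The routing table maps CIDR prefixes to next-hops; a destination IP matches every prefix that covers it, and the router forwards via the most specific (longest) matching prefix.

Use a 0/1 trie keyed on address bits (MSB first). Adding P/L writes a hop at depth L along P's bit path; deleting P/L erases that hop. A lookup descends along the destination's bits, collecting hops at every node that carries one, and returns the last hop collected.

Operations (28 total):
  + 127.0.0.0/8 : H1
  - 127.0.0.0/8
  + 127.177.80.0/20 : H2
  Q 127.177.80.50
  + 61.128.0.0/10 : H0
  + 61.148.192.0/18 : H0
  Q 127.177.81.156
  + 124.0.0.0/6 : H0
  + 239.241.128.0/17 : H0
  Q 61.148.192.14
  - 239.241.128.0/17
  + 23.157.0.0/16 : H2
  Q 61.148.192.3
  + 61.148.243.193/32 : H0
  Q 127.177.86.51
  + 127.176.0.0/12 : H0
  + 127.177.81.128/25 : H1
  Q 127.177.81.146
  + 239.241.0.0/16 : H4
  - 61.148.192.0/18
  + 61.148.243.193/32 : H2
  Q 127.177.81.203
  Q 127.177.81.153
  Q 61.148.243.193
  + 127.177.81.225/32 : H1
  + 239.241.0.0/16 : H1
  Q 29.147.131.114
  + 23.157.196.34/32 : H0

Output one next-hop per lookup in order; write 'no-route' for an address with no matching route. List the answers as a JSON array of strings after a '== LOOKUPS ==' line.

Process each operation:
  + 127.0.0.0/8 (H1) depth=8
  del 127.0.0.0/8 (clear depth 8)
  + 127.177.80.0/20 (H2) depth=20
  Q 127.177.80.50: descend 01111111101100010101 ; hops seen [H2] ; pick H2
  + 61.128.0.0/10 (H0) depth=10
  + 61.148.192.0/18 (H0) depth=18
  Q 127.177.81.156: descend 01111111101100010101 ; hops seen [H2] ; pick H2
  + 124.0.0.0/6 (H0) depth=6
  + 239.241.128.0/17 (H0) depth=17
  Q 61.148.192.14: descend 001111011001010011 ; hops seen [H0,H0] ; pick H0
  del 239.241.128.0/17 (clear depth 17)
  + 23.157.0.0/16 (H2) depth=16
  Q 61.148.192.3: descend 001111011001010011 ; hops seen [H0,H0] ; pick H0
  + 61.148.243.193/32 (H0) depth=32
  Q 127.177.86.51: descend 01111111101100010101 ; hops seen [H0,H2] ; pick H2
  + 127.176.0.0/12 (H0) depth=12
  + 127.177.81.128/25 (H1) depth=25
  Q 127.177.81.146: descend 0111111110110001010100011 ; hops seen [H0,H0,H2,H1] ; pick H1
  + 239.241.0.0/16 (H4) depth=16
  del 61.148.192.0/18 (clear depth 18)
  + 61.148.243.193/32 (H2) depth=32
  Q 127.177.81.203: descend 0111111110110001010100011 ; hops seen [H0,H0,H2,H1] ; pick H1
  Q 127.177.81.153: descend 0111111110110001010100011 ; hops seen [H0,H0,H2,H1] ; pick H1
  Q 61.148.243.193: descend 00111101100101001111001111000001 ; hops seen [H0,H2] ; pick H2
  + 127.177.81.225/32 (H1) depth=32
  + 239.241.0.0/16 (H1) depth=16
  Q 29.147.131.114: descend 0001 ; hops seen [∅] ; pick no-route
  + 23.157.196.34/32 (H0) depth=32

== LOOKUPS ==
["H2","H2","H0","H0","H2","H1","H1","H1","H2","no-route"]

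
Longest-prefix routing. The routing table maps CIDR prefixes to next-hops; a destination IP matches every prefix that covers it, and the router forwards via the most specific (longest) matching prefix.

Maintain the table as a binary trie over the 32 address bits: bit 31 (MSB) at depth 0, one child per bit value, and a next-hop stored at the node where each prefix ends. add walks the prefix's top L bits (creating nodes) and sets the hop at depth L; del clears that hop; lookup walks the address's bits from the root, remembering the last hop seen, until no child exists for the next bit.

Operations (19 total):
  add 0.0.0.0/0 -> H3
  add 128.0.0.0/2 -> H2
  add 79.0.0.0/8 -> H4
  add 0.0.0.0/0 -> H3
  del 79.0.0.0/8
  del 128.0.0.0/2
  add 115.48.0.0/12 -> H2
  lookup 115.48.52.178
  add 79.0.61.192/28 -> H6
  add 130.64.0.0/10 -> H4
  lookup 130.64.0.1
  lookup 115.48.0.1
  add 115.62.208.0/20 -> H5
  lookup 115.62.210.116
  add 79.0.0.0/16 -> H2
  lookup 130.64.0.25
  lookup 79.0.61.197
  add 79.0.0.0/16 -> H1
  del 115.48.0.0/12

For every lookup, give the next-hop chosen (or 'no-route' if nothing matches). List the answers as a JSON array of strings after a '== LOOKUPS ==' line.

Trace:
  add 0.0.0.0/0 -> H3 at depth 0
  add 128.0.0.0/2 -> H2 at depth 2
  add 79.0.0.0/8 -> H4 at depth 8
  add 0.0.0.0/0 -> H3 at depth 0
  del 79.0.0.0/8 (clear depth 8)
  del 128.0.0.0/2 (clear depth 2)
  add 115.48.0.0/12 -> H2 at depth 12
  lookup 115.48.52.178: bits 011100110011 walk d0:H3→d1:-→d2:-→d3:-→d4:-→d5:-→d6:-→d7:-→d8:-→d9:-→d10:-→d11:-→d12:H2 -> H2
  add 79.0.61.192/28 -> H6 at depth 28
  add 130.64.0.0/10 -> H4 at depth 10
  lookup 130.64.0.1: bits 1000001001 walk d0:H3→d1:-→d2:-→d3:-→d4:-→d5:-→d6:-→d7:-→d8:-→d9:-→d10:H4 -> H4
  lookup 115.48.0.1: bits 011100110011 walk d0:H3→d1:-→d2:-→d3:-→d4:-→d5:-→d6:-→d7:-→d8:-→d9:-→d10:-→d11:-→d12:H2 -> H2
  add 115.62.208.0/20 -> H5 at depth 20
  lookup 115.62.210.116: bits 01110011001111101101 walk d0:H3→d1:-→d2:-→d3:-→d4:-→d5:-→d6:-→d7:-→d8:-→d9:-→d10:-→d11:-→d12:H2→d13:-→d14:-→d15:-→d16:-→d17:-→d18:-→d19:-→d20:H5 -> H5
  add 79.0.0.0/16 -> H2 at depth 16
  lookup 130.64.0.25: bits 1000001001 walk d0:H3→d1:-→d2:-→d3:-→d4:-→d5:-→d6:-→d7:-→d8:-→d9:-→d10:H4 -> H4
  lookup 79.0.61.197: bits 0100111100000000001111011100 walk d0:H3→d1:-→d2:-→d3:-→d4:-→d5:-→d6:-→d7:-→d8:-→d9:-→d10:-→d11:-→d12:-→d13:-→d14:-→d15:-→d16:H2→d17:-→d18:-→d19:-→d20:-→d21:-→d22:-→d23:-→d24:-→d25:-→d26:-→d27:-→d28:H6 -> H6
  add 79.0.0.0/16 -> H1 at depth 16
  del 115.48.0.0/12 (clear depth 12)

== LOOKUPS ==
["H2","H4","H2","H5","H4","H6"]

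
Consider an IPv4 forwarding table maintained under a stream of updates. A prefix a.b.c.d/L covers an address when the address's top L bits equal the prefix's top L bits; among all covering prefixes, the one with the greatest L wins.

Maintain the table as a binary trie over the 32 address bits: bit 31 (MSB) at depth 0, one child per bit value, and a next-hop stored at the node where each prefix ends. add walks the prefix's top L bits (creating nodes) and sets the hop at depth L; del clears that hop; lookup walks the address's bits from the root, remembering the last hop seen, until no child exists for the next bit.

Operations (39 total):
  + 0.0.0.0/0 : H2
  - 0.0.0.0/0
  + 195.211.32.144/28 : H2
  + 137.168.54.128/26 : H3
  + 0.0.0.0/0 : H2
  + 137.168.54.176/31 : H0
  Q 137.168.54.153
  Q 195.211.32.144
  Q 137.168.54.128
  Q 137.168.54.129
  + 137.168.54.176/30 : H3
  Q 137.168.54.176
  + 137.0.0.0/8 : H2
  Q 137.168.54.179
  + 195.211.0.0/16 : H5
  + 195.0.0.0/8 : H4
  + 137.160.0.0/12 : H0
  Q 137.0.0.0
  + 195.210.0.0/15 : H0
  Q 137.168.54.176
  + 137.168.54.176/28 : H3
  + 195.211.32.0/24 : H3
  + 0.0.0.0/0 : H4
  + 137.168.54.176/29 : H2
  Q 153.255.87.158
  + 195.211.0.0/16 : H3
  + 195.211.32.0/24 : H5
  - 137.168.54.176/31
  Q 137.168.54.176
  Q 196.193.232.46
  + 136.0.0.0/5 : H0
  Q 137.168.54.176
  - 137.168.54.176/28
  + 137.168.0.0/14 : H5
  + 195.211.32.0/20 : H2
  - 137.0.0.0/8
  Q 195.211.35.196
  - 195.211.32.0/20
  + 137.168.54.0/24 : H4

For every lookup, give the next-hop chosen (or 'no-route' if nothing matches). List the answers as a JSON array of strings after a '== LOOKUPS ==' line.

Trace:
  add 0.0.0.0/0 -> H2 at depth 0
  del 0.0.0.0/0 (clear depth 0)
  add 195.211.32.144/28 -> H2 at depth 28
  add 137.168.54.128/26 -> H3 at depth 26
  add 0.0.0.0/0 -> H2 at depth 0
  add 137.168.54.176/31 -> H0 at depth 31
  lookup 137.168.54.153: bits 10001001101010000011011010 walk d0:H2→d1:-→d2:-→d3:-→d4:-→d5:-→d6:-→d7:-→d8:-→d9:-→d10:-→d11:-→d12:-→d13:-→d14:-→d15:-→d16:-→d17:-→d18:-→d19:-→d20:-→d21:-→d22:-→d23:-→d24:-→d25:-→d26:H3 -> H3
  lookup 195.211.32.144: bits 1100001111010011001000001001 walk d0:H2→d1:-→d2:-→d3:-→d4:-→d5:-→d6:-→d7:-→d8:-→d9:-→d10:-→d11:-→d12:-→d13:-→d14:-→d15:-→d16:-→d17:-→d18:-→d19:-→d20:-→d21:-→d22:-→d23:-→d24:-→d25:-→d26:-→d27:-→d28:H2 -> H2
  lookup 137.168.54.128: bits 10001001101010000011011010 walk d0:H2→d1:-→d2:-→d3:-→d4:-→d5:-→d6:-→d7:-→d8:-→d9:-→d10:-→d11:-→d12:-→d13:-→d14:-→d15:-→d16:-→d17:-→d18:-→d19:-→d20:-→d21:-→d22:-→d23:-→d24:-→d25:-→d26:H3 -> H3
  lookup 137.168.54.129: bits 10001001101010000011011010 walk d0:H2→d1:-→d2:-→d3:-→d4:-→d5:-→d6:-→d7:-→d8:-→d9:-→d10:-→d11:-→d12:-→d13:-→d14:-→d15:-→d16:-→d17:-→d18:-→d19:-→d20:-→d21:-→d22:-→d23:-→d24:-→d25:-→d26:H3 -> H3
  add 137.168.54.176/30 -> H3 at depth 30
  lookup 137.168.54.176: bits 1000100110101000001101101011000 walk d0:H2→d1:-→d2:-→d3:-→d4:-→d5:-→d6:-→d7:-→d8:-→d9:-→d10:-→d11:-→d12:-→d13:-→d14:-→d15:-→d16:-→d17:-→d18:-→d19:-→d20:-→d21:-→d22:-→d23:-→d24:-→d25:-→d26:H3→d27:-→d28:-→d29:-→d30:H3→d31:H0 -> H0
  add 137.0.0.0/8 -> H2 at depth 8
  lookup 137.168.54.179: bits 100010011010100000110110101100 walk d0:H2→d1:-→d2:-→d3:-→d4:-→d5:-→d6:-→d7:-→d8:H2→d9:-→d10:-→d11:-→d12:-→d13:-→d14:-→d15:-→d16:-→d17:-→d18:-→d19:-→d20:-→d21:-→d22:-→d23:-→d24:-→d25:-→d26:H3→d27:-→d28:-→d29:-→d30:H3 -> H3
  add 195.211.0.0/16 -> H5 at depth 16
  add 195.0.0.0/8 -> H4 at depth 8
  add 137.160.0.0/12 -> H0 at depth 12
  lookup 137.0.0.0: bits 10001001 walk d0:H2→d1:-→d2:-→d3:-→d4:-→d5:-→d6:-→d7:-→d8:H2 -> H2
  add 195.210.0.0/15 -> H0 at depth 15
  lookup 137.168.54.176: bits 1000100110101000001101101011000 walk d0:H2→d1:-→d2:-→d3:-→d4:-→d5:-→d6:-→d7:-→d8:H2→d9:-→d10:-→d11:-→d12:H0→d13:-→d14:-→d15:-→d16:-→d17:-→d18:-→d19:-→d20:-→d21:-→d22:-→d23:-→d24:-→d25:-→d26:H3→d27:-→d28:-→d29:-→d30:H3→d31:H0 -> H0
  add 137.168.54.176/28 -> H3 at depth 28
  add 195.211.32.0/24 -> H3 at depth 24
  add 0.0.0.0/0 -> H4 at depth 0
  add 137.168.54.176/29 -> H2 at depth 29
  lookup 153.255.87.158: bits 100 walk d0:H4→d1:-→d2:-→d3:- -> H4
  add 195.211.0.0/16 -> H3 at depth 16
  add 195.211.32.0/24 -> H5 at depth 24
  del 137.168.54.176/31 (clear depth 31)
  lookup 137.168.54.176: bits 1000100110101000001101101011000 walk d0:H4→d1:-→d2:-→d3:-→d4:-→d5:-→d6:-→d7:-→d8:H2→d9:-→d10:-→d11:-→d12:H0→d13:-→d14:-→d15:-→d16:-→d17:-→d18:-→d19:-→d20:-→d21:-→d22:-→d23:-→d24:-→d25:-→d26:H3→d27:-→d28:H3→d29:H2→d30:H3→d31:- -> H3
  lookup 196.193.232.46: bits 11000 walk d0:H4→d1:-→d2:-→d3:-→d4:-→d5:- -> H4
  add 136.0.0.0/5 -> H0 at depth 5
  lookup 137.168.54.176: bits 1000100110101000001101101011000 walk d0:H4→d1:-→d2:-→d3:-→d4:-→d5:H0→d6:-→d7:-→d8:H2→d9:-→d10:-→d11:-→d12:H0→d13:-→d14:-→d15:-→d16:-→d17:-→d18:-→d19:-→d20:-→d21:-→d22:-→d23:-→d24:-→d25:-→d26:H3→d27:-→d28:H3→d29:H2→d30:H3→d31:- -> H3
  del 137.168.54.176/28 (clear depth 28)
  add 137.168.0.0/14 -> H5 at depth 14
  add 195.211.32.0/20 -> H2 at depth 20
  del 137.0.0.0/8 (clear depth 8)
  lookup 195.211.35.196: bits 1100001111010011001000 walk d0:H4→d1:-→d2:-→d3:-→d4:-→d5:-→d6:-→d7:-→d8:H4→d9:-→d10:-→d11:-→d12:-→d13:-→d14:-→d15:H0→d16:H3→d17:-→d18:-→d19:-→d20:H2→d21:-→d22:- -> H2
  del 195.211.32.0/20 (clear depth 20)
  add 137.168.54.0/24 -> H4 at depth 24

== LOOKUPS ==
["H3","H2","H3","H3","H0","H3","H2","H0","H4","H3","H4","H3","H2"]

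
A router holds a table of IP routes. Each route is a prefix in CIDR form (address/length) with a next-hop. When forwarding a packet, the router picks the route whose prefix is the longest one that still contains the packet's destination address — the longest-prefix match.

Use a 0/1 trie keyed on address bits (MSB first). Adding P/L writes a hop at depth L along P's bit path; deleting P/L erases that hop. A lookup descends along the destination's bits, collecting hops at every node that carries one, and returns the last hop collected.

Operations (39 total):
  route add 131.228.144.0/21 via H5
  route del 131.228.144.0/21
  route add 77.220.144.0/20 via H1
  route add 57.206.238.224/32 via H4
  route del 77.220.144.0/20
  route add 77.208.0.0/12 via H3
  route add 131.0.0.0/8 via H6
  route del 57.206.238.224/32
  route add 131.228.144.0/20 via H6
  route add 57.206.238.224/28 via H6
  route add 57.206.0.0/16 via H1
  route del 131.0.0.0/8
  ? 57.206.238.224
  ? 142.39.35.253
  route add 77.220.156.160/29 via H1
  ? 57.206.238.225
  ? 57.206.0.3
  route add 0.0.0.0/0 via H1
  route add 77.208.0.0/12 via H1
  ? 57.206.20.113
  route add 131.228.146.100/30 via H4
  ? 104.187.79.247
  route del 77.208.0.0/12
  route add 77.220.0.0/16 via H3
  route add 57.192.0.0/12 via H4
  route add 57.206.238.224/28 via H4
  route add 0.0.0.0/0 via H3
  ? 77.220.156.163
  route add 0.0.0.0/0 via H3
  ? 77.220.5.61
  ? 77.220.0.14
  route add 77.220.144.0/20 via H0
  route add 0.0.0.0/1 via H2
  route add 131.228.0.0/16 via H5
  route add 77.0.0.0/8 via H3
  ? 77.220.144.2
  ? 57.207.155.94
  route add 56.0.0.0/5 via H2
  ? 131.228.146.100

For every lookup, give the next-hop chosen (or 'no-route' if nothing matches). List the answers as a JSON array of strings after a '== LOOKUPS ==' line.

Process each operation:
  + 131.228.144.0/21 (H5) depth=21
  - 131.228.144.0/21 clear@21
  + 77.220.144.0/20 (H1) depth=20
  + 57.206.238.224/32 (H4) depth=32
  - 77.220.144.0/20 clear@20
  + 77.208.0.0/12 (H3) depth=12
  + 131.0.0.0/8 (H6) depth=8
  - 57.206.238.224/32 clear@32
  + 131.228.144.0/20 (H6) depth=20
  + 57.206.238.224/28 (H6) depth=28
  + 57.206.0.0/16 (H1) depth=16
  - 131.0.0.0/8 clear@8
  Q 57.206.238.224: descend 00111001110011101110111011100000 ; hops seen [H1,H6] ; pick H6
  Q 142.39.35.253: descend 1000 ; hops seen [∅] ; pick no-route
  + 77.220.156.160/29 (H1) depth=29
  Q 57.206.238.225: descend 0011100111001110111011101110000 ; hops seen [H1,H6] ; pick H6
  Q 57.206.0.3: descend 0011100111001110 ; hops seen [H1] ; pick H1
  + 0.0.0.0/0 (H1) depth=0
  + 77.208.0.0/12 (H1) depth=12
  Q 57.206.20.113: descend 0011100111001110 ; hops seen [H1,H1] ; pick H1
  + 131.228.146.100/30 (H4) depth=30
  Q 104.187.79.247: descend 01 ; hops seen [H1] ; pick H1
  - 77.208.0.0/12 clear@12
  + 77.220.0.0/16 (H3) depth=16
  + 57.192.0.0/12 (H4) depth=12
  + 57.206.238.224/28 (H4) depth=28
  + 0.0.0.0/0 (H3) depth=0
  Q 77.220.156.163: descend 01001101110111001001110010100 ; hops seen [H3,H3,H1] ; pick H1
  + 0.0.0.0/0 (H3) depth=0
  Q 77.220.5.61: descend 0100110111011100 ; hops seen [H3,H3] ; pick H3
  Q 77.220.0.14: descend 0100110111011100 ; hops seen [H3,H3] ; pick H3
  + 77.220.144.0/20 (H0) depth=20
  + 0.0.0.0/1 (H2) depth=1
  + 131.228.0.0/16 (H5) depth=16
  + 77.0.0.0/8 (H3) depth=8
  Q 77.220.144.2: descend 01001101110111001001 ; hops seen [H3,H2,H3,H3,H0] ; pick H0
  Q 57.207.155.94: descend 001110011100111 ; hops seen [H3,H2,H4] ; pick H4
  + 56.0.0.0/5 (H2) depth=5
  Q 131.228.146.100: descend 100000111110010010010010011001 ; hops seen [H3,H5,H6,H4] ; pick H4

== LOOKUPS ==
["H6","no-route","H6","H1","H1","H1","H1","H3","H3","H0","H4","H4"]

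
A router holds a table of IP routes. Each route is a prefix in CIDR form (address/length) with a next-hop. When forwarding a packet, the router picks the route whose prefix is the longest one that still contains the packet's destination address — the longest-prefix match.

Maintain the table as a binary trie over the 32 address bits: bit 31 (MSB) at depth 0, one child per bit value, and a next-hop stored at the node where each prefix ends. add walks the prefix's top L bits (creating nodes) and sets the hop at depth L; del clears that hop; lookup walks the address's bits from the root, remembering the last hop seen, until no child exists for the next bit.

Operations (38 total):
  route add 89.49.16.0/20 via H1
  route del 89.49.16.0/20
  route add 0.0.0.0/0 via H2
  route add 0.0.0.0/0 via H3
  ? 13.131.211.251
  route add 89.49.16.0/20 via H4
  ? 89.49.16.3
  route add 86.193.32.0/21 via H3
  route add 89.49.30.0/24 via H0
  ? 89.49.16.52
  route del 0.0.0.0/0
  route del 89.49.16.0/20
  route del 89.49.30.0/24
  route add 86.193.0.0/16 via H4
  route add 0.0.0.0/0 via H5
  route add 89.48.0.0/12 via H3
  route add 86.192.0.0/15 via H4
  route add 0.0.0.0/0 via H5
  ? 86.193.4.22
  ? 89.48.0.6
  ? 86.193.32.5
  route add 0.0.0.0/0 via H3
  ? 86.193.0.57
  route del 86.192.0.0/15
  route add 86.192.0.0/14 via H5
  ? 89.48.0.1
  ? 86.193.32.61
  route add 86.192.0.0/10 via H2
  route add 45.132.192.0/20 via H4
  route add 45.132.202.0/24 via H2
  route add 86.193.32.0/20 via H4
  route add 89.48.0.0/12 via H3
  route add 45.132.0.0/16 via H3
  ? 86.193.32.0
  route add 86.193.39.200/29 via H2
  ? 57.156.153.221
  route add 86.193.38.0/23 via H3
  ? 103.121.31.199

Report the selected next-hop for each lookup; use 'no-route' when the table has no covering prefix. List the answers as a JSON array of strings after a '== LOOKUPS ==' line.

Apply in order:
  add 89.49.16.0/20 -> H1 at depth 20
  - 89.49.16.0/20 clear@20
  add 0.0.0.0/0 -> H2 at depth 0
  add 0.0.0.0/0 -> H3 at depth 0
  ? 13.131.211.251  path d0:H3→d1:-  best=H3
  add 89.49.16.0/20 -> H4 at depth 20
  ? 89.49.16.3  path d0:H3→d1:-→d2:-→d3:-→d4:-→d5:-→d6:-→d7:-→d8:-→d9:-→d10:-→d11:-→d12:-→d13:-→d14:-→d15:-→d16:-→d17:-→d18:-→d19:-→d20:H4  best=H4
  add 86.193.32.0/21 -> H3 at depth 21
  add 89.49.30.0/24 -> H0 at depth 24
  ? 89.49.16.52  path d0:H3→d1:-→d2:-→d3:-→d4:-→d5:-→d6:-→d7:-→d8:-→d9:-→d10:-→d11:-→d12:-→d13:-→d14:-→d15:-→d16:-→d17:-→d18:-→d19:-→d20:H4  best=H4
  - 0.0.0.0/0 clear@0
  - 89.49.16.0/20 clear@20
  - 89.49.30.0/24 clear@24
  add 86.193.0.0/16 -> H4 at depth 16
  add 0.0.0.0/0 -> H5 at depth 0
  add 89.48.0.0/12 -> H3 at depth 12
  add 86.192.0.0/15 -> H4 at depth 15
  add 0.0.0.0/0 -> H5 at depth 0
  ? 86.193.4.22  path d0:H5→d1:-→d2:-→d3:-→d4:-→d5:-→d6:-→d7:-→d8:-→d9:-→d10:-→d11:-→d12:-→d13:-→d14:-→d15:H4→d16:H4→d17:-→d18:-  best=H4
  ? 89.48.0.6  path d0:H5→d1:-→d2:-→d3:-→d4:-→d5:-→d6:-→d7:-→d8:-→d9:-→d10:-→d11:-→d12:H3→d13:-→d14:-→d15:-  best=H3
  ? 86.193.32.5  path d0:H5→d1:-→d2:-→d3:-→d4:-→d5:-→d6:-→d7:-→d8:-→d9:-→d10:-→d11:-→d12:-→d13:-→d14:-→d15:H4→d16:H4→d17:-→d18:-→d19:-→d20:-→d21:H3  best=H3
  add 0.0.0.0/0 -> H3 at depth 0
  ? 86.193.0.57  path d0:H3→d1:-→d2:-→d3:-→d4:-→d5:-→d6:-→d7:-→d8:-→d9:-→d10:-→d11:-→d12:-→d13:-→d14:-→d15:H4→d16:H4→d17:-→d18:-  best=H4
  - 86.192.0.0/15 clear@15
  add 86.192.0.0/14 -> H5 at depth 14
  ? 89.48.0.1  path d0:H3→d1:-→d2:-→d3:-→d4:-→d5:-→d6:-→d7:-→d8:-→d9:-→d10:-→d11:-→d12:H3→d13:-→d14:-→d15:-  best=H3
  ? 86.193.32.61  path d0:H3→d1:-→d2:-→d3:-→d4:-→d5:-→d6:-→d7:-→d8:-→d9:-→d10:-→d11:-→d12:-→d13:-→d14:H5→d15:-→d16:H4→d17:-→d18:-→d19:-→d20:-→d21:H3  best=H3
  add 86.192.0.0/10 -> H2 at depth 10
  add 45.132.192.0/20 -> H4 at depth 20
  add 45.132.202.0/24 -> H2 at depth 24
  add 86.193.32.0/20 -> H4 at depth 20
  add 89.48.0.0/12 -> H3 at depth 12
  add 45.132.0.0/16 -> H3 at depth 16
  ? 86.193.32.0  path d0:H3→d1:-→d2:-→d3:-→d4:-→d5:-→d6:-→d7:-→d8:-→d9:-→d10:H2→d11:-→d12:-→d13:-→d14:H5→d15:-→d16:H4→d17:-→d18:-→d19:-→d20:H4→d21:H3  best=H3
  add 86.193.39.200/29 -> H2 at depth 29
  ? 57.156.153.221  path d0:H3→d1:-→d2:-→d3:-  best=H3
  add 86.193.38.0/23 -> H3 at depth 23
  ? 103.121.31.199  path d0:H3→d1:-→d2:-  best=H3

== LOOKUPS ==
["H3","H4","H4","H4","H3","H3","H4","H3","H3","H3","H3","H3"]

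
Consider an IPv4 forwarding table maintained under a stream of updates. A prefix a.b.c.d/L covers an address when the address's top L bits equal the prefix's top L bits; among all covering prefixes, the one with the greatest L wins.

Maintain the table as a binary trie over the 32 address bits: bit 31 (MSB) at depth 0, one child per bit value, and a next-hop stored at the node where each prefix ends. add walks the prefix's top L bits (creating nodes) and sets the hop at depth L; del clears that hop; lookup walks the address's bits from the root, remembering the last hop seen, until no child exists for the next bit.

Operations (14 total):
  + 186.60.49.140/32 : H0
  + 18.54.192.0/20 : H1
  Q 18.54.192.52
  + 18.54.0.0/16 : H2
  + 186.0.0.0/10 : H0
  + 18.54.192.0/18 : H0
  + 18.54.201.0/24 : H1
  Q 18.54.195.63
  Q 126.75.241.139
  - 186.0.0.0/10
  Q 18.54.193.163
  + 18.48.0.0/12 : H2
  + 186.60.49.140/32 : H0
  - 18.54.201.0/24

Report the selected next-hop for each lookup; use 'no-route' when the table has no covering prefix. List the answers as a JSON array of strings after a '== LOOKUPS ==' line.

Apply in order:
  add 186.60.49.140/32 -> H0 at depth 32
  add 18.54.192.0/20 -> H1 at depth 20
  lookup 18.54.192.52: bits 00010010001101101100 walk d0:-→d1:-→d2:-→d3:-→d4:-→d5:-→d6:-→d7:-→d8:-→d9:-→d10:-→d11:-→d12:-→d13:-→d14:-→d15:-→d16:-→d17:-→d18:-→d19:-→d20:H1 -> H1
  add 18.54.0.0/16 -> H2 at depth 16
  add 186.0.0.0/10 -> H0 at depth 10
  add 18.54.192.0/18 -> H0 at depth 18
  add 18.54.201.0/24 -> H1 at depth 24
  lookup 18.54.195.63: bits 00010010001101101100 walk d0:-→d1:-→d2:-→d3:-→d4:-→d5:-→d6:-→d7:-→d8:-→d9:-→d10:-→d11:-→d12:-→d13:-→d14:-→d15:-→d16:H2→d17:-→d18:H0→d19:-→d20:H1 -> H1
  lookup 126.75.241.139: bits 0 walk d0:-→d1:- -> no-route
  - 186.0.0.0/10 clear@10
  lookup 18.54.193.163: bits 00010010001101101100 walk d0:-→d1:-→d2:-→d3:-→d4:-→d5:-→d6:-→d7:-→d8:-→d9:-→d10:-→d11:-→d12:-→d13:-→d14:-→d15:-→d16:H2→d17:-→d18:H0→d19:-→d20:H1 -> H1
  add 18.48.0.0/12 -> H2 at depth 12
  add 186.60.49.140/32 -> H0 at depth 32
  - 18.54.201.0/24 clear@24

== LOOKUPS ==
["H1","H1","no-route","H1"]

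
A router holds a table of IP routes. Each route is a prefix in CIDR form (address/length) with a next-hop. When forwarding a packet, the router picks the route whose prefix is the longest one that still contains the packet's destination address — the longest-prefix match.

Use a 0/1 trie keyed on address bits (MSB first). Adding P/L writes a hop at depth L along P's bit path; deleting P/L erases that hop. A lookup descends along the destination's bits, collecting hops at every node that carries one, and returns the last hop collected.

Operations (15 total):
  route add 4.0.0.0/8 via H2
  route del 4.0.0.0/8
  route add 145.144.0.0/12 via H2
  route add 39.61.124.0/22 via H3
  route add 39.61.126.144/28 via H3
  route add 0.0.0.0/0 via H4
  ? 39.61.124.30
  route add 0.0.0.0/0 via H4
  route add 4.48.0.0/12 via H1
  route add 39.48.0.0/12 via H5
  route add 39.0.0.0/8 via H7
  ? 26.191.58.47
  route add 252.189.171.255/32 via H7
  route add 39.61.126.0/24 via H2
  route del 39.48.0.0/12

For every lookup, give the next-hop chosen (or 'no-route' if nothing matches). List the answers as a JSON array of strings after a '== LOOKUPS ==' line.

Process each operation:
  + 4.0.0.0/8 (H2) depth=8
  - 4.0.0.0/8 clear@8
  + 145.144.0.0/12 (H2) depth=12
  + 39.61.124.0/22 (H3) depth=22
  + 39.61.126.144/28 (H3) depth=28
  + 0.0.0.0/0 (H4) depth=0
  Q 39.61.124.30: descend 0010011100111101011111 ; hops seen [H4,H3] ; pick H3
  + 0.0.0.0/0 (H4) depth=0
  + 4.48.0.0/12 (H1) depth=12
  + 39.48.0.0/12 (H5) depth=12
  + 39.0.0.0/8 (H7) depth=8
  Q 26.191.58.47: descend 000 ; hops seen [H4] ; pick H4
  + 252.189.171.255/32 (H7) depth=32
  + 39.61.126.0/24 (H2) depth=24
  - 39.48.0.0/12 clear@12

== LOOKUPS ==
["H3","H4"]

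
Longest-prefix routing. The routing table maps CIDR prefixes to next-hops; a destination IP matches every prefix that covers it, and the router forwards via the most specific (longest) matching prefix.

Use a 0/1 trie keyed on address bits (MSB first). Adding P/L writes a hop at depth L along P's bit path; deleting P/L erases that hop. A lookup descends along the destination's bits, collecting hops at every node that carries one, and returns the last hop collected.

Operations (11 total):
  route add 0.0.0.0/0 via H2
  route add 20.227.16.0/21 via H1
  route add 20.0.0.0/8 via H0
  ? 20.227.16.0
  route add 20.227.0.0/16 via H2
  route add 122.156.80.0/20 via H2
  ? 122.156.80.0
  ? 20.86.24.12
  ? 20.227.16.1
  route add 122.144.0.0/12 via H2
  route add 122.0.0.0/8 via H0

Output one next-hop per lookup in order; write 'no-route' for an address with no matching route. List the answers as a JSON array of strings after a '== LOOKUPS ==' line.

Apply in order:
  + 0.0.0.0/0 (H2) depth=0
  + 20.227.16.0/21 (H1) depth=21
  + 20.0.0.0/8 (H0) depth=8
  ? 20.227.16.0  path d0:H2→d1:-→d2:-→d3:-→d4:-→d5:-→d6:-→d7:-→d8:H0→d9:-→d10:-→d11:-→d12:-→d13:-→d14:-→d15:-→d16:-→d17:-→d18:-→d19:-→d20:-→d21:H1  best=H1
  + 20.227.0.0/16 (H2) depth=16
  + 122.156.80.0/20 (H2) depth=20
  ? 122.156.80.0  path d0:H2→d1:-→d2:-→d3:-→d4:-→d5:-→d6:-→d7:-→d8:-→d9:-→d10:-→d11:-→d12:-→d13:-→d14:-→d15:-→d16:-→d17:-→d18:-→d19:-→d20:H2  best=H2
  ? 20.86.24.12  path d0:H2→d1:-→d2:-→d3:-→d4:-→d5:-→d6:-→d7:-→d8:H0  best=H0
  ? 20.227.16.1  path d0:H2→d1:-→d2:-→d3:-→d4:-→d5:-→d6:-→d7:-→d8:H0→d9:-→d10:-→d11:-→d12:-→d13:-→d14:-→d15:-→d16:H2→d17:-→d18:-→d19:-→d20:-→d21:H1  best=H1
  + 122.144.0.0/12 (H2) depth=12
  + 122.0.0.0/8 (H0) depth=8

== LOOKUPS ==
["H1","H2","H0","H1"]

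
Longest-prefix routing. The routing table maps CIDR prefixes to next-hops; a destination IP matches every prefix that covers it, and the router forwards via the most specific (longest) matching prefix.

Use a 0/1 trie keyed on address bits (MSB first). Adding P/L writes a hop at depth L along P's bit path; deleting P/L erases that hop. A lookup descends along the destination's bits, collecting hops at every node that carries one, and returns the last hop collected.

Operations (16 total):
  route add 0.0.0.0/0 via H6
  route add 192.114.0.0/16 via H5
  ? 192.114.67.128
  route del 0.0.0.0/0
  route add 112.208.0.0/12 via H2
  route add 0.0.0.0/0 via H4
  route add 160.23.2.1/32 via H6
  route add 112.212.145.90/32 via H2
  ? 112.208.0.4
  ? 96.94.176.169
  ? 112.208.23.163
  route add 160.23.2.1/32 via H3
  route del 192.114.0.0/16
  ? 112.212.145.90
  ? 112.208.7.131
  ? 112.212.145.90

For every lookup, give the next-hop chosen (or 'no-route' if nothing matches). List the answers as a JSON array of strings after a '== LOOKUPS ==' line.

Trace:
  + 0.0.0.0/0 (H6) depth=0
  + 192.114.0.0/16 (H5) depth=16
  Q 192.114.67.128: descend 1100000001110010 ; hops seen [H6,H5] ; pick H5
  del 0.0.0.0/0 (clear depth 0)
  + 112.208.0.0/12 (H2) depth=12
  + 0.0.0.0/0 (H4) depth=0
  + 160.23.2.1/32 (H6) depth=32
  + 112.212.145.90/32 (H2) depth=32
  Q 112.208.0.4: descend 0111000011010 ; hops seen [H4,H2] ; pick H2
  Q 96.94.176.169: descend 011 ; hops seen [H4] ; pick H4
  Q 112.208.23.163: descend 0111000011010 ; hops seen [H4,H2] ; pick H2
  + 160.23.2.1/32 (H3) depth=32
  del 192.114.0.0/16 (clear depth 16)
  Q 112.212.145.90: descend 01110000110101001001000101011010 ; hops seen [H4,H2,H2] ; pick H2
  Q 112.208.7.131: descend 0111000011010 ; hops seen [H4,H2] ; pick H2
  Q 112.212.145.90: descend 01110000110101001001000101011010 ; hops seen [H4,H2,H2] ; pick H2

== LOOKUPS ==
["H5","H2","H4","H2","H2","H2","H2"]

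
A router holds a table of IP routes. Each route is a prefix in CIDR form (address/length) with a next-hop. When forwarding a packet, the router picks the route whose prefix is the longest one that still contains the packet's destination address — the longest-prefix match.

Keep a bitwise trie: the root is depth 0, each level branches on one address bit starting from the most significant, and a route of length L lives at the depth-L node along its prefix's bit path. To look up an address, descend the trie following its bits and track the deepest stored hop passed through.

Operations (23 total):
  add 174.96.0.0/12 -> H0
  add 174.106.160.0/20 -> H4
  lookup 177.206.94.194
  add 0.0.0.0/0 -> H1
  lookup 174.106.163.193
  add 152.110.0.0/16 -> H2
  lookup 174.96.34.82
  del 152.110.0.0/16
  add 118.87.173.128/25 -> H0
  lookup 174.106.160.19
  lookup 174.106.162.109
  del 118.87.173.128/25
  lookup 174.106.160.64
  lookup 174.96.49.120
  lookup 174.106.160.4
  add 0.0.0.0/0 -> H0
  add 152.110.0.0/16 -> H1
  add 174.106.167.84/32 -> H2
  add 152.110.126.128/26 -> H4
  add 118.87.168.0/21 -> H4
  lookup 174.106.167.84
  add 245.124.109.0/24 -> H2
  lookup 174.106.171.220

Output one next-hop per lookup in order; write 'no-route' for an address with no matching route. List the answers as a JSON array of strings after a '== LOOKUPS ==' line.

Apply in order:
  add 174.96.0.0/12 -> H0 at depth 12
  add 174.106.160.0/20 -> H4 at depth 20
  lookup 177.206.94.194: bits 101 walk d0:-→d1:-→d2:-→d3:- -> no-route
  add 0.0.0.0/0 -> H1 at depth 0
  lookup 174.106.163.193: bits 10101110011010101010 walk d0:H1→d1:-→d2:-→d3:-→d4:-→d5:-→d6:-→d7:-→d8:-→d9:-→d10:-→d11:-→d12:H0→d13:-→d14:-→d15:-→d16:-→d17:-→d18:-→d19:-→d20:H4 -> H4
  add 152.110.0.0/16 -> H2 at depth 16
  lookup 174.96.34.82: bits 101011100110 walk d0:H1→d1:-→d2:-→d3:-→d4:-→d5:-→d6:-→d7:-→d8:-→d9:-→d10:-→d11:-→d12:H0 -> H0
  - 152.110.0.0/16 clear@16
  add 118.87.173.128/25 -> H0 at depth 25
  lookup 174.106.160.19: bits 10101110011010101010 walk d0:H1→d1:-→d2:-→d3:-→d4:-→d5:-→d6:-→d7:-→d8:-→d9:-→d10:-→d11:-→d12:H0→d13:-→d14:-→d15:-→d16:-→d17:-→d18:-→d19:-→d20:H4 -> H4
  lookup 174.106.162.109: bits 10101110011010101010 walk d0:H1→d1:-→d2:-→d3:-→d4:-→d5:-→d6:-→d7:-→d8:-→d9:-→d10:-→d11:-→d12:H0→d13:-→d14:-→d15:-→d16:-→d17:-→d18:-→d19:-→d20:H4 -> H4
  - 118.87.173.128/25 clear@25
  lookup 174.106.160.64: bits 10101110011010101010 walk d0:H1→d1:-→d2:-→d3:-→d4:-→d5:-→d6:-→d7:-→d8:-→d9:-→d10:-→d11:-→d12:H0→d13:-→d14:-→d15:-→d16:-→d17:-→d18:-→d19:-→d20:H4 -> H4
  lookup 174.96.49.120: bits 101011100110 walk d0:H1→d1:-→d2:-→d3:-→d4:-→d5:-→d6:-→d7:-→d8:-→d9:-→d10:-→d11:-→d12:H0 -> H0
  lookup 174.106.160.4: bits 10101110011010101010 walk d0:H1→d1:-→d2:-→d3:-→d4:-→d5:-→d6:-→d7:-→d8:-→d9:-→d10:-→d11:-→d12:H0→d13:-→d14:-→d15:-→d16:-→d17:-→d18:-→d19:-→d20:H4 -> H4
  add 0.0.0.0/0 -> H0 at depth 0
  add 152.110.0.0/16 -> H1 at depth 16
  add 174.106.167.84/32 -> H2 at depth 32
  add 152.110.126.128/26 -> H4 at depth 26
  add 118.87.168.0/21 -> H4 at depth 21
  lookup 174.106.167.84: bits 10101110011010101010011101010100 walk d0:H0→d1:-→d2:-→d3:-→d4:-→d5:-→d6:-→d7:-→d8:-→d9:-→d10:-→d11:-→d12:H0→d13:-→d14:-→d15:-→d16:-→d17:-→d18:-→d19:-→d20:H4→d21:-→d22:-→d23:-→d24:-→d25:-→d26:-→d27:-→d28:-→d29:-→d30:-→d31:-→d32:H2 -> H2
  add 245.124.109.0/24 -> H2 at depth 24
  lookup 174.106.171.220: bits 10101110011010101010 walk d0:H0→d1:-→d2:-→d3:-→d4:-→d5:-→d6:-→d7:-→d8:-→d9:-→d10:-→d11:-→d12:H0→d13:-→d14:-→d15:-→d16:-→d17:-→d18:-→d19:-→d20:H4 -> H4

== LOOKUPS ==
["no-route","H4","H0","H4","H4","H4","H0","H4","H2","H4"]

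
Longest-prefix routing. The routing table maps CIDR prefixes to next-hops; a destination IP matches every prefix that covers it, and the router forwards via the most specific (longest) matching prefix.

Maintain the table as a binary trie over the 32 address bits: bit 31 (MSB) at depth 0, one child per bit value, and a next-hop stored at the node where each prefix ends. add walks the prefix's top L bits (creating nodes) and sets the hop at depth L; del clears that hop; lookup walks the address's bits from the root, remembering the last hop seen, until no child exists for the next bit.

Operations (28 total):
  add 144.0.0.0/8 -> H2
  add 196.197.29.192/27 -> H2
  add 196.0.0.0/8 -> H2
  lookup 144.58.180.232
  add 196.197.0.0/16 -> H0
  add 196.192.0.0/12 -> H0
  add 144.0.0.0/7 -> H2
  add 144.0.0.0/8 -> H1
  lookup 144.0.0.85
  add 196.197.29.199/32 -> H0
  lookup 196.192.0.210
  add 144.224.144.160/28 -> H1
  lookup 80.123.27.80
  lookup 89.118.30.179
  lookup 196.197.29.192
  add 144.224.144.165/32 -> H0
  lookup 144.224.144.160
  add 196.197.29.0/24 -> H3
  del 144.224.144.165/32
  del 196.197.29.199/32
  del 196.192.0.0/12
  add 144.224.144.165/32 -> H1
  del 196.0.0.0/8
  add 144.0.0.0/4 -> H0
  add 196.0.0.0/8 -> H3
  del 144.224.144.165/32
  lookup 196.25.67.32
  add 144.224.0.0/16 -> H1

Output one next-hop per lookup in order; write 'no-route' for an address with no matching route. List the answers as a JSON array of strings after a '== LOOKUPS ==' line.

Trace:
  + 144.0.0.0/8 (H2) depth=8
  + 196.197.29.192/27 (H2) depth=27
  + 196.0.0.0/8 (H2) depth=8
  lookup 144.58.180.232: bits 10010000 walk d0:-→d1:-→d2:-→d3:-→d4:-→d5:-→d6:-→d7:-→d8:H2 -> H2
  + 196.197.0.0/16 (H0) depth=16
  + 196.192.0.0/12 (H0) depth=12
  + 144.0.0.0/7 (H2) depth=7
  + 144.0.0.0/8 (H1) depth=8
  lookup 144.0.0.85: bits 10010000 walk d0:-→d1:-→d2:-→d3:-→d4:-→d5:-→d6:-→d7:H2→d8:H1 -> H1
  + 196.197.29.199/32 (H0) depth=32
  lookup 196.192.0.210: bits 1100010011000 walk d0:-→d1:-→d2:-→d3:-→d4:-→d5:-→d6:-→d7:-→d8:H2→d9:-→d10:-→d11:-→d12:H0→d13:- -> H0
  + 144.224.144.160/28 (H1) depth=28
  lookup 80.123.27.80: bits ε walk d0:- -> no-route
  lookup 89.118.30.179: bits ε walk d0:- -> no-route
  lookup 196.197.29.192: bits 11000100110001010001110111000 walk d0:-→d1:-→d2:-→d3:-→d4:-→d5:-→d6:-→d7:-→d8:H2→d9:-→d10:-→d11:-→d12:H0→d13:-→d14:-→d15:-→d16:H0→d17:-→d18:-→d19:-→d20:-→d21:-→d22:-→d23:-→d24:-→d25:-→d26:-→d27:H2→d28:-→d29:- -> H2
  + 144.224.144.165/32 (H0) depth=32
  lookup 144.224.144.160: bits 10010000111000001001000010100 walk d0:-→d1:-→d2:-→d3:-→d4:-→d5:-→d6:-→d7:H2→d8:H1→d9:-→d10:-→d11:-→d12:-→d13:-→d14:-→d15:-→d16:-→d17:-→d18:-→d19:-→d20:-→d21:-→d22:-→d23:-→d24:-→d25:-→d26:-→d27:-→d28:H1→d29:- -> H1
  + 196.197.29.0/24 (H3) depth=24
  - 144.224.144.165/32 clear@32
  - 196.197.29.199/32 clear@32
  - 196.192.0.0/12 clear@12
  + 144.224.144.165/32 (H1) depth=32
  - 196.0.0.0/8 clear@8
  + 144.0.0.0/4 (H0) depth=4
  + 196.0.0.0/8 (H3) depth=8
  - 144.224.144.165/32 clear@32
  lookup 196.25.67.32: bits 11000100 walk d0:-→d1:-→d2:-→d3:-→d4:-→d5:-→d6:-→d7:-→d8:H3 -> H3
  + 144.224.0.0/16 (H1) depth=16

== LOOKUPS ==
["H2","H1","H0","no-route","no-route","H2","H1","H3"]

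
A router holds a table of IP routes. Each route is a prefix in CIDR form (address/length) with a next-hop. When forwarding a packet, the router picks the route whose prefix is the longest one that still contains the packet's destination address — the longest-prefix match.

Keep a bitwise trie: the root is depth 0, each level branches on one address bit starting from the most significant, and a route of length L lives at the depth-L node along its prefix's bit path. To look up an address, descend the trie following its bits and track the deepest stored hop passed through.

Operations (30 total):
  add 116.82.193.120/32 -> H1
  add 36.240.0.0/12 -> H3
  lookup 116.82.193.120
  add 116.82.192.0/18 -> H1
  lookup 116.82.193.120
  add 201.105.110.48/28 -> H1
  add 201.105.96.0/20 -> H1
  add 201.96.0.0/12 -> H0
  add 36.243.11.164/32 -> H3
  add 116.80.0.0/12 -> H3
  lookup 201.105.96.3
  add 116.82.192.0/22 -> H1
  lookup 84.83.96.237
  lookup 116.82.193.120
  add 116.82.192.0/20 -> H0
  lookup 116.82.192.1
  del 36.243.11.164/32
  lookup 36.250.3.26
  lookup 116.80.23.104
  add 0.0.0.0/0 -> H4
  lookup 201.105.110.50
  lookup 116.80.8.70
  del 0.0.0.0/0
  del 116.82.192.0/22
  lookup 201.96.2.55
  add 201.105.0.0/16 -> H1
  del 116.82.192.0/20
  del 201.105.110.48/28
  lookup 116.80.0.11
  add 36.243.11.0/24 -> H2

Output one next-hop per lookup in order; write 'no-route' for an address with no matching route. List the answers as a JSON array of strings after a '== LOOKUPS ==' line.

Process each operation:
  + 116.82.193.120/32 (H1) depth=32
  + 36.240.0.0/12 (H3) depth=12
  ? 116.82.193.120  path d0:-→d1:-→d2:-→d3:-→d4:-→d5:-→d6:-→d7:-→d8:-→d9:-→d10:-→d11:-→d12:-→d13:-→d14:-→d15:-→d16:-→d17:-→d18:-→d19:-→d20:-→d21:-→d22:-→d23:-→d24:-→d25:-→d26:-→d27:-→d28:-→d29:-→d30:-→d31:-→d32:H1  best=H1
  + 116.82.192.0/18 (H1) depth=18
  ? 116.82.193.120  path d0:-→d1:-→d2:-→d3:-→d4:-→d5:-→d6:-→d7:-→d8:-→d9:-→d10:-→d11:-→d12:-→d13:-→d14:-→d15:-→d16:-→d17:-→d18:H1→d19:-→d20:-→d21:-→d22:-→d23:-→d24:-→d25:-→d26:-→d27:-→d28:-→d29:-→d30:-→d31:-→d32:H1  best=H1
  + 201.105.110.48/28 (H1) depth=28
  + 201.105.96.0/20 (H1) depth=20
  + 201.96.0.0/12 (H0) depth=12
  + 36.243.11.164/32 (H3) depth=32
  + 116.80.0.0/12 (H3) depth=12
  ? 201.105.96.3  path d0:-→d1:-→d2:-→d3:-→d4:-→d5:-→d6:-→d7:-→d8:-→d9:-→d10:-→d11:-→d12:H0→d13:-→d14:-→d15:-→d16:-→d17:-→d18:-→d19:-→d20:H1  best=H1
  + 116.82.192.0/22 (H1) depth=22
  ? 84.83.96.237  path d0:-→d1:-→d2:-  best=no-route
  ? 116.82.193.120  path d0:-→d1:-→d2:-→d3:-→d4:-→d5:-→d6:-→d7:-→d8:-→d9:-→d10:-→d11:-→d12:H3→d13:-→d14:-→d15:-→d16:-→d17:-→d18:H1→d19:-→d20:-→d21:-→d22:H1→d23:-→d24:-→d25:-→d26:-→d27:-→d28:-→d29:-→d30:-→d31:-→d32:H1  best=H1
  + 116.82.192.0/20 (H0) depth=20
  ? 116.82.192.1  path d0:-→d1:-→d2:-→d3:-→d4:-→d5:-→d6:-→d7:-→d8:-→d9:-→d10:-→d11:-→d12:H3→d13:-→d14:-→d15:-→d16:-→d17:-→d18:H1→d19:-→d20:H0→d21:-→d22:H1→d23:-  best=H1
  del 36.243.11.164/32 (clear depth 32)
  ? 36.250.3.26  path d0:-→d1:-→d2:-→d3:-→d4:-→d5:-→d6:-→d7:-→d8:-→d9:-→d10:-→d11:-→d12:H3  best=H3
  ? 116.80.23.104  path d0:-→d1:-→d2:-→d3:-→d4:-→d5:-→d6:-→d7:-→d8:-→d9:-→d10:-→d11:-→d12:H3→d13:-→d14:-  best=H3
  + 0.0.0.0/0 (H4) depth=0
  ? 201.105.110.50  path d0:H4→d1:-→d2:-→d3:-→d4:-→d5:-→d6:-→d7:-→d8:-→d9:-→d10:-→d11:-→d12:H0→d13:-→d14:-→d15:-→d16:-→d17:-→d18:-→d19:-→d20:H1→d21:-→d22:-→d23:-→d24:-→d25:-→d26:-→d27:-→d28:H1  best=H1
  ? 116.80.8.70  path d0:H4→d1:-→d2:-→d3:-→d4:-→d5:-→d6:-→d7:-→d8:-→d9:-→d10:-→d11:-→d12:H3→d13:-→d14:-  best=H3
  del 0.0.0.0/0 (clear depth 0)
  del 116.82.192.0/22 (clear depth 22)
  ? 201.96.2.55  path d0:-→d1:-→d2:-→d3:-→d4:-→d5:-→d6:-→d7:-→d8:-→d9:-→d10:-→d11:-→d12:H0  best=H0
  + 201.105.0.0/16 (H1) depth=16
  del 116.82.192.0/20 (clear depth 20)
  del 201.105.110.48/28 (clear depth 28)
  ? 116.80.0.11  path d0:-→d1:-→d2:-→d3:-→d4:-→d5:-→d6:-→d7:-→d8:-→d9:-→d10:-→d11:-→d12:H3→d13:-→d14:-  best=H3
  + 36.243.11.0/24 (H2) depth=24

== LOOKUPS ==
["H1","H1","H1","no-route","H1","H1","H3","H3","H1","H3","H0","H3"]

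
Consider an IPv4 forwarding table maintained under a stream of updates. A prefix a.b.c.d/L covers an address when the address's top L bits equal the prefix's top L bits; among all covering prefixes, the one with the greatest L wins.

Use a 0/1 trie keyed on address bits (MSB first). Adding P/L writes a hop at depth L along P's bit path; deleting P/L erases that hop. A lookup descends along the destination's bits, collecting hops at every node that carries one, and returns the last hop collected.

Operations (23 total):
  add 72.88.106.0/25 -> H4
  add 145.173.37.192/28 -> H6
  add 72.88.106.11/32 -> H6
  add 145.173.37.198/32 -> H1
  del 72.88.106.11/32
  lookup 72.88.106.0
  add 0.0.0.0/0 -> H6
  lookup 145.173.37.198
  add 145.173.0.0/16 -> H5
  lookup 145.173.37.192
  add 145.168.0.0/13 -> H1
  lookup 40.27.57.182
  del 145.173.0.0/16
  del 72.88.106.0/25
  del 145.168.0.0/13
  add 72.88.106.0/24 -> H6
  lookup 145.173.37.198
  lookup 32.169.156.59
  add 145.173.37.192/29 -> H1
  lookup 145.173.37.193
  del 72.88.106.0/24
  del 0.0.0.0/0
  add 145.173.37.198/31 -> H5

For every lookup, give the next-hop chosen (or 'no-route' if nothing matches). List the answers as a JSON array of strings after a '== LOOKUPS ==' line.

Trace:
  add 72.88.106.0/25 -> H4 at depth 25
  add 145.173.37.192/28 -> H6 at depth 28
  add 72.88.106.11/32 -> H6 at depth 32
  add 145.173.37.198/32 -> H1 at depth 32
  - 72.88.106.11/32 clear@32
  Q 72.88.106.0: descend 0100100001011000011010100000 ; hops seen [H4] ; pick H4
  add 0.0.0.0/0 -> H6 at depth 0
  Q 145.173.37.198: descend 10010001101011010010010111000110 ; hops seen [H6,H6,H1] ; pick H1
  add 145.173.0.0/16 -> H5 at depth 16
  Q 145.173.37.192: descend 10010001101011010010010111000 ; hops seen [H6,H5,H6] ; pick H6
  add 145.168.0.0/13 -> H1 at depth 13
  Q 40.27.57.182: descend 0 ; hops seen [H6] ; pick H6
  - 145.173.0.0/16 clear@16
  - 72.88.106.0/25 clear@25
  - 145.168.0.0/13 clear@13
  add 72.88.106.0/24 -> H6 at depth 24
  Q 145.173.37.198: descend 10010001101011010010010111000110 ; hops seen [H6,H6,H1] ; pick H1
  Q 32.169.156.59: descend 0 ; hops seen [H6] ; pick H6
  add 145.173.37.192/29 -> H1 at depth 29
  Q 145.173.37.193: descend 10010001101011010010010111000 ; hops seen [H6,H6,H1] ; pick H1
  - 72.88.106.0/24 clear@24
  - 0.0.0.0/0 clear@0
  add 145.173.37.198/31 -> H5 at depth 31

== LOOKUPS ==
["H4","H1","H6","H6","H1","H6","H1"]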